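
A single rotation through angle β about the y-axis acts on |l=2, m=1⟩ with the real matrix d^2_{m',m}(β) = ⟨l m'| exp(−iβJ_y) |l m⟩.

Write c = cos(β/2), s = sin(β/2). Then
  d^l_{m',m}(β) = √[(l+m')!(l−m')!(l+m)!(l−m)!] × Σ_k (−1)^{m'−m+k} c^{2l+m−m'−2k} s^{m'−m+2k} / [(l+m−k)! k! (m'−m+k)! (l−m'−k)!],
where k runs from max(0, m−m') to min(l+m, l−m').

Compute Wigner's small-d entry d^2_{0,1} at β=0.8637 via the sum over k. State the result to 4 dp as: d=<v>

d^2_{0,1}(β=0.8637) via Wigner's sum:
Half-angle: c=0.908193, s=0.418552. N=√(2·2·6·1)=4.898979
k: max(0,(1)−(0))=1 … min(2+(1),2−(0))=2
  k=1: (−1)^0·4.8990/(2)·0.9082^3·0.4186^1 = +0.767996
  k=2: (−1)^1·4.8990/(2)·0.9082^1·0.4186^3 = -0.163118
d^2_{0,1}(0.8637) = +0.767996 -0.163118 = +0.604879

d=0.6049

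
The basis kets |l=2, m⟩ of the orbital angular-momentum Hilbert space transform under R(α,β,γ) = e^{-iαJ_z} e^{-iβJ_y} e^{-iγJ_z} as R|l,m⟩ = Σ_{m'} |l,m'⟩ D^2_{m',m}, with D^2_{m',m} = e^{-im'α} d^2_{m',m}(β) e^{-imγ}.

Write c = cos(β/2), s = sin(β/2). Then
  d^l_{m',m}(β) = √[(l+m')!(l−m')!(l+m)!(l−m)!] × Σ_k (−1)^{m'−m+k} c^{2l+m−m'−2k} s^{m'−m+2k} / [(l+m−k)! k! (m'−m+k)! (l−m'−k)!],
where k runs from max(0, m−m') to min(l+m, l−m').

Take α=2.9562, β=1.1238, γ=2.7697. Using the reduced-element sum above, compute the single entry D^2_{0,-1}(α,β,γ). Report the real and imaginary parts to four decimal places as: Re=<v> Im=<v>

Re=0.4448 Im=-0.1735

First d^2_{0,-1}(β=1.1238), then the phase factors e^{-i(0)α} and e^{-i(-1)γ}:
c=cos(1.1238/2)=0.846244, s=sin(1.1238/2)=0.532795; N=√[2·2·1·6]=4.898979
k∈{0,1} keeps every argument non-negative
  k=0: (−1)^1·4.8990/(2)·0.8462^3·0.5328^1 = -0.790903
  k=1: (−1)^2·4.8990/(2)·0.8462^1·0.5328^3 = +0.313510
d^2_{0,-1}(1.1238) = -0.790903 +0.313510 = -0.477392
Attach z-rotation phases: D = e^{-i(0)(2.9562)}·(-0.477392)·e^{-i(-1)(2.7697)} = +0.444758-0.173475i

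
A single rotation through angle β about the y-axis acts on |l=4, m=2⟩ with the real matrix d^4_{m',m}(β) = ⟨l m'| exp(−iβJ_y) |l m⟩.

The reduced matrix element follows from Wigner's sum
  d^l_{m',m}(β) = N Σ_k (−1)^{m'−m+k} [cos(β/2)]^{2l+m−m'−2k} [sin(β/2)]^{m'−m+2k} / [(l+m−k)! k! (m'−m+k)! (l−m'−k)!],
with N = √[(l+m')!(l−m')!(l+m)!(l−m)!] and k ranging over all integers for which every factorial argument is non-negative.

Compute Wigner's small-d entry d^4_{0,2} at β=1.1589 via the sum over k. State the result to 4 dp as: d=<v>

d=0.0405

d^4_{0,2}(β=1.1589) via Wigner's sum:
Half-angle: c=0.836764, s=0.547564. N=√(24·24·720·2)=910.735966
k: max(0,(2)−(0))=2 … min(4+(2),4−(0))=4
  k=2: (−1)^0·910.7360/(96)·0.8368^6·0.5476^2 = +0.976357
  k=3: (−1)^1·910.7360/(36)·0.8368^4·0.5476^4 = -1.114912
  k=4: (−1)^2·910.7360/(96)·0.8368^2·0.5476^6 = +0.179034
d^4_{0,2}(1.1589) = +0.976357 -1.114912 +0.179034 = +0.040478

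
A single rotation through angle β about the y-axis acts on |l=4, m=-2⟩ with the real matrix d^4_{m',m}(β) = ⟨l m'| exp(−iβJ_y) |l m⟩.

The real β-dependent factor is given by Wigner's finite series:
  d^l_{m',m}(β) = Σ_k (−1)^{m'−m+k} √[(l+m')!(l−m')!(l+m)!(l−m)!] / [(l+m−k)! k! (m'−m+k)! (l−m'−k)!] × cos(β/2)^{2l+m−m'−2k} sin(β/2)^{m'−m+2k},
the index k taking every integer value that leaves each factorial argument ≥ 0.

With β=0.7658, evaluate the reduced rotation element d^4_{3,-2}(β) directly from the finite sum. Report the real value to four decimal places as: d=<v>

d=-0.0617

d^4_{3,-2}(β=0.7658) via Wigner's sum:
With c≡cos(β/2)=0.927585 and s≡sin(β/2)=0.373612, N=[5040·1·2·720]^{1/2}=2693.993318
Admissible k: 0..1 (factorial args all ≥0)
  k=0: (−1)^5·2693.9933/(240)·0.9276^3·0.3736^5 = -0.065215
  k=1: (−1)^6·2693.9933/(720)·0.9276^1·0.3736^7 = +0.003527
d^4_{3,-2}(0.7658) = -0.065215 +0.003527 = -0.061689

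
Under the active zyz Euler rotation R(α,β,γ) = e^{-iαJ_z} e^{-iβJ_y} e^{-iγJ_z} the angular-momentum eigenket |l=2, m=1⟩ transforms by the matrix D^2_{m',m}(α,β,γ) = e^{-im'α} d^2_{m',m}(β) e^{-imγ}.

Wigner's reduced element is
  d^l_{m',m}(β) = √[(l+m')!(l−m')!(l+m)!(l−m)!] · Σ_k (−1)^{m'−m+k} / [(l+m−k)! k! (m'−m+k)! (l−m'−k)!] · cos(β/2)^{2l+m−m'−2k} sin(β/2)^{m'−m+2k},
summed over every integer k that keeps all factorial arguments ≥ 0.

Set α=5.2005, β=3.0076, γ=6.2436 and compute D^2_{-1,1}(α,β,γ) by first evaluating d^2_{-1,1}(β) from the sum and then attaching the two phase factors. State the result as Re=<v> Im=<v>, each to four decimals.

D^2_{-1,1}(5.2005,3.0076,6.2436) = e^{-i·-1·5.2005}·d^2_{-1,1}(3.0076)·e^{-i·1·6.2436}. Compute d first:
With c≡cos(β/2)=0.066946 and s≡sin(β/2)=0.997757, N=[1·6·6·1]^{1/2}=6.000000
k: max(0,(1)−(-1))=2 … min(2+(1),2−(-1))=3
  k=2: (−1)^0·6.0000/(2)·0.0669^2·0.9978^2 = +0.013385
  k=3: (−1)^1·6.0000/(6)·0.0669^0·0.9978^4 = -0.991056
d^2_{-1,1}(3.0076) = +0.013385 -0.991056 = -0.977671
Phases: e^{-i·(-1)·5.2005}=+0.468958-0.883220i, e^{-i·(1)·6.2436}=+0.999217+0.039575i ⇒ D=-0.492301+0.844678i

Re=-0.4923 Im=0.8447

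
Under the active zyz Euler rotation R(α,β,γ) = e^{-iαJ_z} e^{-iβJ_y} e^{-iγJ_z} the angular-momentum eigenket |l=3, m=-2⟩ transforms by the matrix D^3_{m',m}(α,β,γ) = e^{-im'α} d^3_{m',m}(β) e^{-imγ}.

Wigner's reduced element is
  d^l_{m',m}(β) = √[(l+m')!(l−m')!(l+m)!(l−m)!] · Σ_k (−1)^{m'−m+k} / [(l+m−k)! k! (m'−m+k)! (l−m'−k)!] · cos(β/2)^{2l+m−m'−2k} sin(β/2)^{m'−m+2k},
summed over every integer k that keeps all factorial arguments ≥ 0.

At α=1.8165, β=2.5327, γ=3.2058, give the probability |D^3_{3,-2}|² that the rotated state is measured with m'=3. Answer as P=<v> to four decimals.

P=0.3367

Split into d^3_{3,-2}(β=2.5327) × two z-phases.
Half-angle: c=0.299765, s=0.954013. N=√(720·1·1·120)=293.938769
The bounds max(0,m−m')=0 and min(l+m,l−m')=0 give 1 term
  k=0: (−1)^5·293.9388/(120)·0.2998^1·0.9540^5 = -0.580267
d^3_{3,-2}(2.5327) = -0.580267
|D^3_{3,-2}|² = |d^3_{3,-2}(β)|² = (-0.580267)² = 0.336710 (the z-rotation phases have unit modulus)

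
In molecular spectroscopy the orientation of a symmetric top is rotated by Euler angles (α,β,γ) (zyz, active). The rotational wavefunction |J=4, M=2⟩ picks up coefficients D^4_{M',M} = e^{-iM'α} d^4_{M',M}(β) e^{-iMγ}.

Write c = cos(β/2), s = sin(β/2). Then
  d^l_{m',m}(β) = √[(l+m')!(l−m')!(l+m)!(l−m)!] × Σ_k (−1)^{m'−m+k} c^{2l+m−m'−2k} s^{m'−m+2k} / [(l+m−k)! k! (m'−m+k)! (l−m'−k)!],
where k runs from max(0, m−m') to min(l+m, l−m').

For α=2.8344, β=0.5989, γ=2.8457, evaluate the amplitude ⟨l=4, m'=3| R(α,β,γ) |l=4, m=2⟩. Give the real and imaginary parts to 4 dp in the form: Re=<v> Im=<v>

D^4_{3,2}(2.8344,0.5989,2.8457) = e^{-i·3·2.8344}·d^4_{3,2}(0.5989)·e^{-i·2·2.8457}. Compute d first:
Half-angle: c=0.955499, s=0.294995. N=√(5040·1·720·2)=2693.993318
Admissible k: 0..1 (factorial args all ≥0)
  k=0: (−1)^1·2693.9933/(720)·0.9555^7·0.2950^1 = -0.802582
  k=1: (−1)^2·2693.9933/(240)·0.9555^5·0.2950^3 = +0.229498
d^4_{3,2}(0.5989) = -0.802582 +0.229498 = -0.573084
D = (-0.604564-0.796557i)·(-0.573084)·(+0.829946+0.557844i) = +0.032896+0.572139i

Re=0.0329 Im=0.5721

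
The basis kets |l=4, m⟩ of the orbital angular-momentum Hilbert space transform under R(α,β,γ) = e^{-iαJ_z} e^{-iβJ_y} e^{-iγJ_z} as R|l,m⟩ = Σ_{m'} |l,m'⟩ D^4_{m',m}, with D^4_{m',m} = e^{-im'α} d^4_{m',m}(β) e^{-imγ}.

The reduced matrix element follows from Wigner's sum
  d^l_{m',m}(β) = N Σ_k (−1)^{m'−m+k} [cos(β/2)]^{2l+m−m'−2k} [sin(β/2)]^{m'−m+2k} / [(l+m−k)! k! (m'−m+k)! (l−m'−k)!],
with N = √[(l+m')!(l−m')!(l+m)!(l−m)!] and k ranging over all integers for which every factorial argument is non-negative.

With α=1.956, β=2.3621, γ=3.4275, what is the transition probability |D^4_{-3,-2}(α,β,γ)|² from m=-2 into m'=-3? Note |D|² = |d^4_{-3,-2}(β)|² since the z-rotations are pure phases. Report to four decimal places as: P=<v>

D^4_{-3,-2}(1.956,2.3621,3.4275) = e^{-i·-3·1.956}·d^4_{-3,-2}(2.3621)·e^{-i·-2·3.4275}. Compute d first:
Half-angle: c=0.379954, s=0.925005. N=√(1·5040·2·720)=2693.993318
k∈{1,2} keeps every argument non-negative
  k=1: (−1)^0·2693.9933/(720)·0.3800^7·0.9250^1 = +0.003957
  k=2: (−1)^1·2693.9933/(240)·0.3800^5·0.9250^3 = -0.070351
d^4_{-3,-2}(2.3621) = +0.003957 -0.070351 = -0.066395
|D^4_{-3,-2}|² = |d^4_{-3,-2}(β)|² = (-0.066395)² = 0.004408 (the z-rotation phases have unit modulus)

P=0.0044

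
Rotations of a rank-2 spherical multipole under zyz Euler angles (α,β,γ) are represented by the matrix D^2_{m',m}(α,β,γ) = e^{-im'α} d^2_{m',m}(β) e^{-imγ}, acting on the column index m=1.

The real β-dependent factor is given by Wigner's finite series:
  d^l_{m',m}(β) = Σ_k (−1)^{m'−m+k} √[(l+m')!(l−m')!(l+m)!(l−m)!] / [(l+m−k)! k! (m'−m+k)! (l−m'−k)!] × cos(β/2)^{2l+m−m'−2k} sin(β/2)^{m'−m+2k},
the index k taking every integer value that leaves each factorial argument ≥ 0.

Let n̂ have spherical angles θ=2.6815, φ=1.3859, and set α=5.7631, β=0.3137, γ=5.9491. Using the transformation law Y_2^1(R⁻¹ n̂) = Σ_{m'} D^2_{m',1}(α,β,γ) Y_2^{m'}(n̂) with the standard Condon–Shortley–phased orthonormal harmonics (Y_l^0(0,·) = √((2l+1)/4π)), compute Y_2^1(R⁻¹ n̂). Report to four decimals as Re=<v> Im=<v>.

Re=-0.0052 Im=0.3059

Need the full column D^2_{m',1} for m'=−2..2 at α=5.7631, β=0.3137, γ=5.9491.
cos(β/2)=0.987724, sin(β/2)=0.156208
d^2_{-2,1}: single k=3 term ⇒ +0.007530;  D = +0.005729-0.004886i
d^2_{-1,1}: k∈[2..3] ⇒ +0.071416 -0.000595 = +0.070821;  D = +0.069599-0.013097i
d^2_{0,1}: k∈[1..2] ⇒ +0.368710 -0.009222 = +0.359488;  D = +0.339612+0.117878i
d^2_{1,1}: k∈[0..1] ⇒ +0.951794 -0.071416 = +0.880377;  D = +0.578271+0.663828i
d^2_{2,1}: single k=0 term ⇒ -0.301051;  D = -0.058788-0.295255i
Y_2^{m'}(θ=2.6815,φ=1.3859) and Σ D·Y over m':
  (+0.0057-0.0049i)·(-0.0710-0.0275i)  (+0.0696-0.0131i)·(-0.0565+0.3021i)  (+0.3396+0.1179i)·(+0.4442+0.0000i)  (+0.5783+0.6638i)·(+0.0565+0.3021i)  (-0.0588-0.2953i)·(-0.0710+0.0275i)
Y_2^1(R⁻¹ n̂) = -0.005231+0.305891i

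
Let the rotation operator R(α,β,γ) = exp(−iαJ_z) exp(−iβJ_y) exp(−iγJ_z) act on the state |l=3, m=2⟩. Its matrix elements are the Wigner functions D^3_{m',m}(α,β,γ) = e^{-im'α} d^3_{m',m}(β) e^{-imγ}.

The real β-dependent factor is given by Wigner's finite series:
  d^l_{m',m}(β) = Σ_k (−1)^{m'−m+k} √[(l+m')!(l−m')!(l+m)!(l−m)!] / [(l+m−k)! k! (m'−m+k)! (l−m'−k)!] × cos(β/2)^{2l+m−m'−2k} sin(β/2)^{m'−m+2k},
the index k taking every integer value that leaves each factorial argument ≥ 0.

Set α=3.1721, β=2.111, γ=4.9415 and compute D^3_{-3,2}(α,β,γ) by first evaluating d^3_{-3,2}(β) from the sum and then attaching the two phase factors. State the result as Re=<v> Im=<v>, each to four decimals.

Split into d^3_{-3,2}(β=2.111) × two z-phases.
Half-angle: c=0.492793, s=0.870147. N=√(1·720·120·1)=293.938769
k∈{5} keeps every argument non-negative
  k=5: (−1)^0·293.9388/(120)·0.4928^1·0.8701^5 = +0.602147
d^3_{-3,2}(2.111) = +0.602147
D = (-0.995815-0.091394i)·(+0.602147)·(-0.896840+0.442354i) = +0.562113-0.215892i

Re=0.5621 Im=-0.2159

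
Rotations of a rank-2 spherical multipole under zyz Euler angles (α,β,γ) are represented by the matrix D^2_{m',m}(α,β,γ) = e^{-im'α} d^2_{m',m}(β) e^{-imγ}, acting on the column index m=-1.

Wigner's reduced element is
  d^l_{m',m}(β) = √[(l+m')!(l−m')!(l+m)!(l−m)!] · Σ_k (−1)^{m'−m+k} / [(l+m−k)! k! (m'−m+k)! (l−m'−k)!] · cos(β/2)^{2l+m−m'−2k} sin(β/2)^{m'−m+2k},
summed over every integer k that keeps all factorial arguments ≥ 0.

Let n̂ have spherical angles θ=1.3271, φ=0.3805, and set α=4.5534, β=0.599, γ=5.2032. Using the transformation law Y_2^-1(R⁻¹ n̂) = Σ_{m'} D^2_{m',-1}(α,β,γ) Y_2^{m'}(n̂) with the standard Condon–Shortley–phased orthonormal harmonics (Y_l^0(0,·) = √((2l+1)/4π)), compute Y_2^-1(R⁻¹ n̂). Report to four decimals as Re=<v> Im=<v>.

Re=0.0627 Im=-0.0057

Need the full column D^2_{m',-1} for m'=−2..2 at α=4.5534, β=0.599, γ=5.2032.
cos(β/2)=0.955484, sin(β/2)=0.295043
d^2_{-2,-1}: single k=1 term ⇒ +0.514737;  D = -0.088521+0.507068i
d^2_{-1,-1}: k∈[0..1] ⇒ +0.833478 -0.238417 = +0.595060;  D = -0.562600-0.193851i
d^2_{0,-1}: k∈[0..1] ⇒ -0.630421 +0.060111 = -0.570310;  D = -0.268811+0.502986i
d^2_{1,-1}: k∈[0..1] ⇒ +0.238417 -0.007578 = +0.230839;  D = +0.183795+0.139664i
d^2_{2,-1}: single k=0 term ⇒ -0.049080;  D = +0.035507-0.033884i
Y_2^{m'}(θ=1.3271,φ=0.3805) and Σ D·Y over m':
  (-0.0885+0.5071i)·(+0.2634-0.2509i)  (-0.5626-0.1939i)·(+0.1680-0.0672i)  (-0.2688+0.5030i)·(-0.2603+0.0000i)  (+0.1838+0.1397i)·(-0.1680-0.0672i)  (+0.0355-0.0339i)·(+0.2634+0.2509i)
Y_2^-1(R⁻¹ n̂) = +0.062715-0.005729i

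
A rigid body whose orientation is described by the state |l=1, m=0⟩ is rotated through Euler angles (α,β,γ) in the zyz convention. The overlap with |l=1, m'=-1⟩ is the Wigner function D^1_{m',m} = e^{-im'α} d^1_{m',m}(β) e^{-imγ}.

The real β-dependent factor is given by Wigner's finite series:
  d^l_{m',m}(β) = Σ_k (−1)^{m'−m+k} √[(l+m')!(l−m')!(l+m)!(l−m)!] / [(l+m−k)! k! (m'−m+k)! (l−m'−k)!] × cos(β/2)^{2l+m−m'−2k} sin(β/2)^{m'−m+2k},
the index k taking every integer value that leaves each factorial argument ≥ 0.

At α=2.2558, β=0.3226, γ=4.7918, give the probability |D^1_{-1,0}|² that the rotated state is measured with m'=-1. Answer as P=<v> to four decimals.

Split into d^1_{-1,0}(β=0.3226) × two z-phases.
With c≡cos(β/2)=0.987019 and s≡sin(β/2)=0.160601, N=[1·2·1·1]^{1/2}=1.414214
Admissible k: 1..1 (factorial args all ≥0)
  k=1: (−1)^0·1.4142/(1)·0.9870^1·0.1606^1 = +0.224177
d^1_{-1,0}(0.3226) = +0.224177
|D^1_{-1,0}|² = |d^1_{-1,0}(β)|² = (+0.224177)² = 0.050255 (the z-rotation phases have unit modulus)

P=0.0503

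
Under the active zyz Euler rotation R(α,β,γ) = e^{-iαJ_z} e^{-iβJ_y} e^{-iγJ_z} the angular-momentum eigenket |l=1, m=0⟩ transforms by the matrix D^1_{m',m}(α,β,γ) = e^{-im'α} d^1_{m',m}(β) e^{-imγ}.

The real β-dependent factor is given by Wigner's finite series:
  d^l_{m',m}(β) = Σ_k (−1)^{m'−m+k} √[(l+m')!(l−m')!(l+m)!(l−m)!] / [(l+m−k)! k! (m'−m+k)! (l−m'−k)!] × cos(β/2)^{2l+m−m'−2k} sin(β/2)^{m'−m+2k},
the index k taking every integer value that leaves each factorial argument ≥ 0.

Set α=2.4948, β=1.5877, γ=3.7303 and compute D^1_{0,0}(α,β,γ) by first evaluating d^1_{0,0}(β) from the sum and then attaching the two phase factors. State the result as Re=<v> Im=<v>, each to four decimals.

Re=-0.0169 Im=0.0000

First d^1_{0,0}(β=1.5877), then the phase factors e^{-i(0)α} and e^{-i(0)γ}:
Half-angle: c=0.701105, s=0.713058. N=√(1·1·1·1)=1.000000
k∈{0,1} keeps every argument non-negative
  k=0: (−1)^0·1.0000/(1)·0.7011^2·0.7131^0 = +0.491549
  k=1: (−1)^1·1.0000/(1)·0.7011^0·0.7131^2 = -0.508451
d^1_{0,0}(1.5877) = +0.491549 -0.508451 = -0.016903
Attach z-rotation phases: D = e^{-i(0)(2.4948)}·(-0.016903)·e^{-i(0)(3.7303)} = -0.016903+0.000000i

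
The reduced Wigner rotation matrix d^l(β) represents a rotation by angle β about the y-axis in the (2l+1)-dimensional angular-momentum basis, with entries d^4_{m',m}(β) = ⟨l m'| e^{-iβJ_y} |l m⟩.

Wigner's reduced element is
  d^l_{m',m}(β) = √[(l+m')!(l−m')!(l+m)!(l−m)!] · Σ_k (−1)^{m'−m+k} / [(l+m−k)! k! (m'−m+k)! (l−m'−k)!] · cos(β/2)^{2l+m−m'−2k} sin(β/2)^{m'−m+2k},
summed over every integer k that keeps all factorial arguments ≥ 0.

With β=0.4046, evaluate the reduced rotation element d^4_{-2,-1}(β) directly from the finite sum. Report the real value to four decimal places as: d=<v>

d=0.5871

d^4_{-2,-1}(β=0.4046) via Wigner's sum:
With c≡cos(β/2)=0.979607 and s≡sin(β/2)=0.200923, N=[2·720·6·120]^{1/2}=1018.233765
k: max(0,(-1)−(-2))=1 … min(4+(-1),4−(-2))=3
  k=1: (−1)^0·1018.2338/(240)·0.9796^7·0.2009^1 = +0.737954
  k=2: (−1)^1·1018.2338/(48)·0.9796^5·0.2009^3 = -0.155222
  k=3: (−1)^2·1018.2338/(72)·0.9796^3·0.2009^5 = +0.004353
d^4_{-2,-1}(0.4046) = +0.737954 -0.155222 +0.004353 = +0.587085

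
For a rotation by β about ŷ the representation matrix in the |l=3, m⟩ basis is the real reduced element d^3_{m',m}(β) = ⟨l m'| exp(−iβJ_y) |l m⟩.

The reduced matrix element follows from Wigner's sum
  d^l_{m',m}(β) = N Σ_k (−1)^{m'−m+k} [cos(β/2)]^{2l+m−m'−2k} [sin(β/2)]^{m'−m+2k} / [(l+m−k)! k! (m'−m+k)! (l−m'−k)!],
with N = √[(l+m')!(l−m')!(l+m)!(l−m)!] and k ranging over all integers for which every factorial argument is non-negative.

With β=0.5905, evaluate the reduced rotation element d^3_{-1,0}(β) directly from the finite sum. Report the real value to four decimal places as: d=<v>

d^3_{-1,0}(β=0.5905) via Wigner's sum:
With c≡cos(β/2)=0.956729 and s≡sin(β/2)=0.290979, N=[2·24·6·6]^{1/2}=41.569219
The bounds max(0,m−m')=1 and min(l+m,l−m')=3 give 3 terms
  k=1: (−1)^0·41.5692/(12)·0.9567^5·0.2910^1 = +0.807975
  k=2: (−1)^1·41.5692/(4)·0.9567^3·0.2910^3 = -0.224215
  k=3: (−1)^2·41.5692/(12)·0.9567^1·0.2910^5 = +0.006913
d^3_{-1,0}(0.5905) = +0.807975 -0.224215 +0.006913 = +0.590674

d=0.5907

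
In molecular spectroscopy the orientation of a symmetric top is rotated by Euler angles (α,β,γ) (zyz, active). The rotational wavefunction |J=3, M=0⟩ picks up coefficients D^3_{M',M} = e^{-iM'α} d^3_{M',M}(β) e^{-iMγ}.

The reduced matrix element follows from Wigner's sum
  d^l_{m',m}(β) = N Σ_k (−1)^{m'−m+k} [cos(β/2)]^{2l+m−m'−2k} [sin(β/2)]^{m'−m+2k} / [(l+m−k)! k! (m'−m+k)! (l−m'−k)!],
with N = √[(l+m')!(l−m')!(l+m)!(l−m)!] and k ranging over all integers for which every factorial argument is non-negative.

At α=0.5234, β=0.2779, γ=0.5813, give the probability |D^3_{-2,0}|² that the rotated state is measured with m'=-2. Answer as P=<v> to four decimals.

P=0.0098

First d^3_{-2,0}(β=0.2779), then the phase factors e^{-i(-2)α} and e^{-i(0)γ}:
Half-angle: c=0.990362, s=0.138503. N=√(1·120·6·6)=65.726707
The bounds max(0,m−m')=2 and min(l+m,l−m')=3 give 2 terms
  k=2: (−1)^0·65.7267/(12)·0.9904^4·0.1385^2 = +0.101078
  k=3: (−1)^1·65.7267/(12)·0.9904^2·0.1385^4 = -0.001977
d^3_{-2,0}(0.2779) = +0.101078 -0.001977 = +0.099101
|D^3_{-2,0}|² = |d^3_{-2,0}(β)|² = (+0.099101)² = 0.009821 (the z-rotation phases have unit modulus)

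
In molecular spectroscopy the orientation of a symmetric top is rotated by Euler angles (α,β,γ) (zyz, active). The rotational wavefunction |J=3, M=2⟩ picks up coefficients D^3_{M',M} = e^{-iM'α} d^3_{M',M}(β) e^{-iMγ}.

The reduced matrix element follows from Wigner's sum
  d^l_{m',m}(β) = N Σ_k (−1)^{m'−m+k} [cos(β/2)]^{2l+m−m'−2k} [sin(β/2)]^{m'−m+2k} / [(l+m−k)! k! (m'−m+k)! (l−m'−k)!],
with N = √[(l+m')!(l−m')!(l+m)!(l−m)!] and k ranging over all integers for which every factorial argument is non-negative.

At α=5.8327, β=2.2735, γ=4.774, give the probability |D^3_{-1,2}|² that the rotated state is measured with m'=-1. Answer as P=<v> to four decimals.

D^3_{-1,2}(5.8327,2.2735,4.774) = e^{-i·-1·5.8327}·d^3_{-1,2}(2.2735)·e^{-i·2·4.774}. Compute d first:
c=cos(2.2735/2)=0.420545, s=sin(2.2735/2)=0.907272; N=√[2·24·120·1]=75.894664
k∈{3,4} keeps every argument non-negative
  k=3: (−1)^0·75.8947/(12)·0.4205^3·0.9073^3 = +0.351302
  k=4: (−1)^1·75.8947/(24)·0.4205^1·0.9073^5 = -0.817522
d^3_{-1,2}(2.2735) = +0.351302 -0.817522 = -0.466220
|D^3_{-1,2}|² = |d^3_{-1,2}(β)|² = (-0.466220)² = 0.217361 (the z-rotation phases have unit modulus)

P=0.2174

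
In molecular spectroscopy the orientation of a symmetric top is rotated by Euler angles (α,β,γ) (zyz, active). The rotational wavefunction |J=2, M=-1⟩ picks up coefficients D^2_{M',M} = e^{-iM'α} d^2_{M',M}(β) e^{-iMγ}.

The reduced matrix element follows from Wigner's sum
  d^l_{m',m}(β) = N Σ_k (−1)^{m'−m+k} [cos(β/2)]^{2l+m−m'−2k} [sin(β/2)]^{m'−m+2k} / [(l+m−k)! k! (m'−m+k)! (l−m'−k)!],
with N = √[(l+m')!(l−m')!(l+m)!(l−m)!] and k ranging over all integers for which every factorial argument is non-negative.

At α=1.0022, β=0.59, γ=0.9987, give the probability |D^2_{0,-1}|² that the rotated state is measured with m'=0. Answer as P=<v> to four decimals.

Split into d^2_{0,-1}(β=0.59) × two z-phases.
With c≡cos(β/2)=0.956802 and s≡sin(β/2)=0.290740, N=[2·2·1·6]^{1/2}=4.898979
k: max(0,(-1)−(0))=0 … min(2+(-1),2−(0))=1
  k=0: (−1)^1·4.8990/(2)·0.9568^3·0.2907^1 = -0.623802
  k=1: (−1)^2·4.8990/(2)·0.9568^1·0.2907^3 = +0.057599
d^2_{0,-1}(0.59) = -0.623802 +0.057599 = -0.566203
|D^2_{0,-1}|² = |d^2_{0,-1}(β)|² = (-0.566203)² = 0.320586 (the z-rotation phases have unit modulus)

P=0.3206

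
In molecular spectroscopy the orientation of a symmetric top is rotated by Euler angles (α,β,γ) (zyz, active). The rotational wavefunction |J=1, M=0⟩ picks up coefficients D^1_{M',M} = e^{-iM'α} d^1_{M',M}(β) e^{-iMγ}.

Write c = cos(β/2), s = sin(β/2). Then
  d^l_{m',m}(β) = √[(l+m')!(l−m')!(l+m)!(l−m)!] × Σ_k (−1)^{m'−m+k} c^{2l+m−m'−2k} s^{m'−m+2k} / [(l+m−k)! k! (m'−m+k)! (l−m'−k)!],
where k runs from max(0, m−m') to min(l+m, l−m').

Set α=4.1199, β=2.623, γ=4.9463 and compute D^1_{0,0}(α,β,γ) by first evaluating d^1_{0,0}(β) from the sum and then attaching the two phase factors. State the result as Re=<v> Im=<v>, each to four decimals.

Re=-0.8685 Im=0.0000

D^1_{0,0}(4.1199,2.623,4.9463) = e^{-i·0·4.1199}·d^1_{0,0}(2.623)·e^{-i·0·4.9463}. Compute d first:
Half-angle: c=0.256400, s=0.966571. N=√(1·1·1·1)=1.000000
The bounds max(0,m−m')=0 and min(l+m,l−m')=1 give 2 terms
  k=0: (−1)^0·1.0000/(1)·0.2564^2·0.9666^0 = +0.065741
  k=1: (−1)^1·1.0000/(1)·0.2564^0·0.9666^2 = -0.934259
d^1_{0,0}(2.623) = +0.065741 -0.934259 = -0.868518
Attach z-rotation phases: D = e^{-i(0)(4.1199)}·(-0.868518)·e^{-i(0)(4.9463)} = -0.868518+0.000000i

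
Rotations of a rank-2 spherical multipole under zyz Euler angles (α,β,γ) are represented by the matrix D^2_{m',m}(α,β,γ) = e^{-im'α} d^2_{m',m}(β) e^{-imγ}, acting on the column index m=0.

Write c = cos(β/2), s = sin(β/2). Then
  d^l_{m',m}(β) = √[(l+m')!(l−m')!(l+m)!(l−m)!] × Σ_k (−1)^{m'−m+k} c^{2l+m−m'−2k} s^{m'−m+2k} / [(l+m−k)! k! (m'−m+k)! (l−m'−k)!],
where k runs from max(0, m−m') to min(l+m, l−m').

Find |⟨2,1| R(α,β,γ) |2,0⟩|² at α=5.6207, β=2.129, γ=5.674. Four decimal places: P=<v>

First d^2_{1,0}(β=2.129), then the phase factors e^{-i(1)α} and e^{-i(0)γ}:
c=cos(2.129/2)=0.484942, s=sin(2.129/2)=0.874547; N=√[6·1·2·2]=4.898979
k∈{0,1} keeps every argument non-negative
  k=0: (−1)^1·4.8990/(2)·0.4849^3·0.8745^1 = -0.244302
  k=1: (−1)^2·4.8990/(2)·0.4849^1·0.8745^3 = +0.794536
d^2_{1,0}(2.129) = -0.244302 +0.794536 = +0.550235
|D^2_{1,0}|² = |d^2_{1,0}(β)|² = (+0.550235)² = 0.302758 (the z-rotation phases have unit modulus)

P=0.3028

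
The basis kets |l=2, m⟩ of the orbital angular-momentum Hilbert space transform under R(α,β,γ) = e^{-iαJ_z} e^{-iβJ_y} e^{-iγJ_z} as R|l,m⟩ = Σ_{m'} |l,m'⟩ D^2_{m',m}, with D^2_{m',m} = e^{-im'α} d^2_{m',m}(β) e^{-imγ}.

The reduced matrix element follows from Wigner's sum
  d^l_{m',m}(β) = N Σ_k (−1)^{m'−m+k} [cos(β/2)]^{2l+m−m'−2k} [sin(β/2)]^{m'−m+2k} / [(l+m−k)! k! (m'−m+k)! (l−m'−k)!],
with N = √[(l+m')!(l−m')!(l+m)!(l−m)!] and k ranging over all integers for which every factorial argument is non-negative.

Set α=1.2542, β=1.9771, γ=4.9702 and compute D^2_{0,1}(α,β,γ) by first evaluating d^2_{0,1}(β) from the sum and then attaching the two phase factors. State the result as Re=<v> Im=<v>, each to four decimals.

D^2_{0,1}(1.2542,1.9771,4.9702) = e^{-i·0·1.2542}·d^2_{0,1}(1.9771)·e^{-i·1·4.9702}. Compute d first:
Half-angle: c=0.549902, s=0.835229. N=√(2·2·6·1)=4.898979
The bounds max(0,m−m')=1 and min(l+m,l−m')=2 give 2 terms
  k=1: (−1)^0·4.8990/(2)·0.5499^3·0.8352^1 = +0.340201
  k=2: (−1)^1·4.8990/(2)·0.5499^1·0.8352^3 = -0.784834
d^2_{0,1}(1.9771) = +0.340201 -0.784834 = -0.444633
Attach z-rotation phases: D = e^{-i(0)(1.2542)}·(-0.444633)·e^{-i(1)(4.9702)} = -0.113366-0.429938i

Re=-0.1134 Im=-0.4299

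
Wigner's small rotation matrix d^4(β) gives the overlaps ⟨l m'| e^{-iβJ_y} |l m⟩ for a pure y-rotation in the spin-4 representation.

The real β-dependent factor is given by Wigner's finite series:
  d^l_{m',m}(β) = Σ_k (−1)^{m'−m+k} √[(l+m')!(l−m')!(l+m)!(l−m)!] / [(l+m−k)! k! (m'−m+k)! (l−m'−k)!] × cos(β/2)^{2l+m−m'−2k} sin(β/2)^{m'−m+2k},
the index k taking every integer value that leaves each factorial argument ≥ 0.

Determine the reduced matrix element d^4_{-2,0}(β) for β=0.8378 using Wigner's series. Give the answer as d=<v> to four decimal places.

d^4_{-2,0}(β=0.8378) via Wigner's sum:
c=cos(0.8378/2)=0.913537, s=sin(0.8378/2)=0.406756; N=√[2·720·24·24]=910.735966
k∈{2,3,4} keeps every argument non-negative
  k=2: (−1)^0·910.7360/(96)·0.9135^6·0.4068^2 = +0.912316
  k=3: (−1)^1·910.7360/(36)·0.9135^4·0.4068^4 = -0.482314
  k=4: (−1)^2·910.7360/(96)·0.9135^2·0.4068^6 = +0.035857
d^4_{-2,0}(0.8378) = +0.912316 -0.482314 +0.035857 = +0.465860

d=0.4659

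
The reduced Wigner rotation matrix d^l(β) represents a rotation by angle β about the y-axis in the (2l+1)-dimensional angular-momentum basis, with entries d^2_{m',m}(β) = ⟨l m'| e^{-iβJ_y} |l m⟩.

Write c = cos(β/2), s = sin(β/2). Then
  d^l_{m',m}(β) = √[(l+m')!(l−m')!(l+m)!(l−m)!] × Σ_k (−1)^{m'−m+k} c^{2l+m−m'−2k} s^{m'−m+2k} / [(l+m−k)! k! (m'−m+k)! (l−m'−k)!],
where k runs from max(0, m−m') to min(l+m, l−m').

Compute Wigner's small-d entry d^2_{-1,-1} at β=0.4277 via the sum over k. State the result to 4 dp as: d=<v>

d=0.7829

d^2_{-1,-1}(β=0.4277) via Wigner's sum:
c=cos(0.4277/2)=0.977221, s=sin(0.4277/2)=0.212224; N=√[1·6·1·6]=6.000000
k∈{0,1} keeps every argument non-negative
  k=0: (−1)^0·6.0000/(6)·0.9772^4·0.2122^0 = +0.911951
  k=1: (−1)^1·6.0000/(2)·0.9772^2·0.2122^2 = -0.129031
d^2_{-1,-1}(0.4277) = +0.911951 -0.129031 = +0.782919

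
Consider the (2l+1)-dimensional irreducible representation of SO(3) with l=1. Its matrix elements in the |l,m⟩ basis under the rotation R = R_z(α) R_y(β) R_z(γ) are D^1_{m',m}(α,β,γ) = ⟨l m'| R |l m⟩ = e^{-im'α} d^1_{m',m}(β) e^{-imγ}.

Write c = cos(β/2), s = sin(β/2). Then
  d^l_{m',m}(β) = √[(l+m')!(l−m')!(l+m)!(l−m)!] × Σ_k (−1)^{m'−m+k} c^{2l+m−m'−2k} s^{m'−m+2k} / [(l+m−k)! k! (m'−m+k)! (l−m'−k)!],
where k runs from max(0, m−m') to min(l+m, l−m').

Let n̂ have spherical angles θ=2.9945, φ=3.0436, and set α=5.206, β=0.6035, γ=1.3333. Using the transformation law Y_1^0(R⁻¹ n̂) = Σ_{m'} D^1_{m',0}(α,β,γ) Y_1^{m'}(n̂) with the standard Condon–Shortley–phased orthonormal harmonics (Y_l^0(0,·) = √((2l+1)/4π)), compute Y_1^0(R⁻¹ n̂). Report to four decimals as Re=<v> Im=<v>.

Re=-0.4206 Im=0.0000

Need the full column D^1_{m',0} for m'=−1..1 at α=5.206, β=0.6035, γ=1.3333.
cos(β/2)=0.954818, sin(β/2)=0.297192
d^1_{-1,0}: single k=1 term ⇒ +0.401303;  D = +0.190141-0.353398i
d^1_{0,0}: k∈[0..1] ⇒ +0.911677 -0.088323 = +0.823354;  D = +0.823354+0.000000i
d^1_{1,0}: single k=0 term ⇒ -0.401303;  D = -0.190141-0.353398i
Y_1^{m'}(θ=2.9945,φ=3.0436) and Σ D·Y over m':
  (+0.1901-0.3534i)·(-0.0504-0.0050i)  (+0.8234+0.0000i)·(-0.4833+0.0000i)  (-0.1901-0.3534i)·(+0.0504-0.0050i)
Y_1^0(R⁻¹ n̂) = -0.420614+0.000000i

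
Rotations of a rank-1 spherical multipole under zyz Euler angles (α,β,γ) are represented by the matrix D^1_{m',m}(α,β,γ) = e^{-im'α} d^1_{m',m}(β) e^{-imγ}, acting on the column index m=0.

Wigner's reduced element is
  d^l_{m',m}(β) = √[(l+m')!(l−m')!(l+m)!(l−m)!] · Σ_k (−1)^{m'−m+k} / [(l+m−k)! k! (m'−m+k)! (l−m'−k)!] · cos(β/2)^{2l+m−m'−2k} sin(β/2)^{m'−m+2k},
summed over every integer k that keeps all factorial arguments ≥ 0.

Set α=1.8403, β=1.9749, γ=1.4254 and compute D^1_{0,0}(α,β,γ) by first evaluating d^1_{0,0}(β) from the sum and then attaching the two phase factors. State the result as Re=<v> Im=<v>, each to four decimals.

D^1_{0,0}(1.8403,1.9749,1.4254) = e^{-i·0·1.8403}·d^1_{0,0}(1.9749)·e^{-i·0·1.4254}. Compute d first:
With c≡cos(β/2)=0.550820 and s≡sin(β/2)=0.834624, N=[1·1·1·1]^{1/2}=1.000000
k∈{0,1} keeps every argument non-negative
  k=0: (−1)^0·1.0000/(1)·0.5508^2·0.8346^0 = +0.303403
  k=1: (−1)^1·1.0000/(1)·0.5508^0·0.8346^2 = -0.696597
d^1_{0,0}(1.9749) = +0.303403 -0.696597 = -0.393195
D = (+1.000000+0.000000i)·(-0.393195)·(+1.000000+0.000000i) = -0.393195+0.000000i

Re=-0.3932 Im=0.0000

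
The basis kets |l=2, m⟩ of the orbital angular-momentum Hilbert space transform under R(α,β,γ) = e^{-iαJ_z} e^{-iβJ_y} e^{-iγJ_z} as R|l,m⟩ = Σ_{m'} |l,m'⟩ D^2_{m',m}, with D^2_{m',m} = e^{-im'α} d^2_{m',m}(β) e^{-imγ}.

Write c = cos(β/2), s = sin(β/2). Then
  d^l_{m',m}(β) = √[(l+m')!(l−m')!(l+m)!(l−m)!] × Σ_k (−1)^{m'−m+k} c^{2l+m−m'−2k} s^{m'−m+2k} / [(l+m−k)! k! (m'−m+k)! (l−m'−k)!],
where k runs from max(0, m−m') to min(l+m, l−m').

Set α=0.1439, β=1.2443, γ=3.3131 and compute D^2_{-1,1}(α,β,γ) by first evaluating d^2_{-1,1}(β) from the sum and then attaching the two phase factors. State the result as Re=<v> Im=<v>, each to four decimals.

First d^2_{-1,1}(β=1.2443), then the phase factors e^{-i(-1)α} and e^{-i(1)γ}:
With c≡cos(β/2)=0.812627 and s≡sin(β/2)=0.582784, N=[1·6·6·1]^{1/2}=6.000000
Admissible k: 2..3 (factorial args all ≥0)
  k=2: (−1)^0·6.0000/(2)·0.8126^2·0.5828^2 = +0.672851
  k=3: (−1)^1·6.0000/(6)·0.8126^0·0.5828^4 = -0.115353
d^2_{-1,1}(1.2443) = +0.672851 -0.115353 = +0.557498
D = (+0.989664+0.143404i)·(+0.557498)·(-0.985329+0.170668i) = -0.557285+0.015389i

Re=-0.5573 Im=0.0154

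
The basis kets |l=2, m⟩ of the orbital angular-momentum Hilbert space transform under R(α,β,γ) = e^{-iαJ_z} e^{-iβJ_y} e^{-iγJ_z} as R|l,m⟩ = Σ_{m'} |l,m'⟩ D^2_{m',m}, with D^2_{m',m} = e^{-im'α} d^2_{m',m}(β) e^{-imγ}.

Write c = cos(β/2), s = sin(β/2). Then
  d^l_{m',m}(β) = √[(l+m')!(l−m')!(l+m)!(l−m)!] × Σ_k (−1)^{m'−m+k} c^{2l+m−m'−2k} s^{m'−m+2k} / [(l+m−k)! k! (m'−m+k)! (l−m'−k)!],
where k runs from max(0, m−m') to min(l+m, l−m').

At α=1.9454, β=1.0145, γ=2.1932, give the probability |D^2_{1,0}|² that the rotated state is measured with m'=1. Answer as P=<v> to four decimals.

D^2_{1,0}(1.9454,1.0145,2.1932) = e^{-i·1·1.9454}·d^2_{1,0}(1.0145)·e^{-i·0·2.1932}. Compute d first:
With c≡cos(β/2)=0.874084 and s≡sin(β/2)=0.485775, N=[6·1·2·2]^{1/2}=4.898979
k∈{0,1} keeps every argument non-negative
  k=0: (−1)^1·4.8990/(2)·0.8741^3·0.4858^1 = -0.794640
  k=1: (−1)^2·4.8990/(2)·0.8741^1·0.4858^3 = +0.245434
d^2_{1,0}(1.0145) = -0.794640 +0.245434 = -0.549205
|D^2_{1,0}|² = |d^2_{1,0}(β)|² = (-0.549205)² = 0.301626 (the z-rotation phases have unit modulus)

P=0.3016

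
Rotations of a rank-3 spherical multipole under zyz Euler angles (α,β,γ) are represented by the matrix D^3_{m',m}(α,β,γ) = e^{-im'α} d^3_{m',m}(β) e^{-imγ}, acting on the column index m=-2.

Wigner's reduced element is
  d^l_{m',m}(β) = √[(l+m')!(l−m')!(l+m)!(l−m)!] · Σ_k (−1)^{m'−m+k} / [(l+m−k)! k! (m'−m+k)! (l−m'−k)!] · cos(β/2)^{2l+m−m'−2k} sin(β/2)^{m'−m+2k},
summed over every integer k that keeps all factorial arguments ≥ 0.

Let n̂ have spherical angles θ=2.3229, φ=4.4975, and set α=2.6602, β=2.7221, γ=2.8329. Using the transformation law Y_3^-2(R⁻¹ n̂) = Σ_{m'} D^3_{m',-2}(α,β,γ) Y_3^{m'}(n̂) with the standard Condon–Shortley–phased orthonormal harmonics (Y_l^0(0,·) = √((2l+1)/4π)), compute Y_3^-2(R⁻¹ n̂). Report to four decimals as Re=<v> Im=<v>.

Re=-0.3384 Im=-0.1971

Need the full column D^3_{m',-2} for m'=−3..3 at α=2.6602, β=2.7221, γ=2.8329.
cos(β/2)=0.208212, sin(β/2)=0.978084
d^3_{-3,-2}: single k=1 term ⇒ +0.000938;  D = +0.000442+0.000827i
d^3_{-2,-2}: k∈[0..1] ⇒ +0.000081 -0.008990 = -0.008908;  D = +0.000084+0.008908i
d^3_{-1,-2}: k∈[0..1] ⇒ -0.001210 +0.053416 = +0.052206;  D = -0.023737+0.046497i
d^3_{0,-2}: k∈[0..1] ⇒ +0.009848 -0.217308 = -0.207460;  D = -0.169162+0.120100i
d^3_{1,-2}: k∈[0..1] ⇒ -0.053416 +0.589367 = +0.535950;  D = -0.531002+0.072661i
d^3_{2,-2}: k∈[0..1] ⇒ +0.198374 -0.875500 = -0.677126;  D = -0.637135-0.229257i
d^3_{3,-2}: single k=0 term ⇒ -0.456521;  D = +0.309174+0.335892i
Y_3^{m'}(θ=2.3229,φ=4.4975) and Σ D·Y over m':
  (+0.0004+0.0008i)·(+0.0976-0.1299i)  (+0.0001+0.0089i)·(+0.3385+0.1551i)  (-0.0237+0.0465i)·(-0.0671+0.3075i)  (-0.1692+0.1201i)·(+0.1699+0.0000i)  (-0.5310+0.0727i)·(+0.0671+0.3075i)  (-0.6371-0.2293i)·(+0.3385-0.1551i)  (+0.3092+0.3359i)·(-0.0976-0.1299i)
Y_3^-2(R⁻¹ n̂) = -0.338410-0.197076i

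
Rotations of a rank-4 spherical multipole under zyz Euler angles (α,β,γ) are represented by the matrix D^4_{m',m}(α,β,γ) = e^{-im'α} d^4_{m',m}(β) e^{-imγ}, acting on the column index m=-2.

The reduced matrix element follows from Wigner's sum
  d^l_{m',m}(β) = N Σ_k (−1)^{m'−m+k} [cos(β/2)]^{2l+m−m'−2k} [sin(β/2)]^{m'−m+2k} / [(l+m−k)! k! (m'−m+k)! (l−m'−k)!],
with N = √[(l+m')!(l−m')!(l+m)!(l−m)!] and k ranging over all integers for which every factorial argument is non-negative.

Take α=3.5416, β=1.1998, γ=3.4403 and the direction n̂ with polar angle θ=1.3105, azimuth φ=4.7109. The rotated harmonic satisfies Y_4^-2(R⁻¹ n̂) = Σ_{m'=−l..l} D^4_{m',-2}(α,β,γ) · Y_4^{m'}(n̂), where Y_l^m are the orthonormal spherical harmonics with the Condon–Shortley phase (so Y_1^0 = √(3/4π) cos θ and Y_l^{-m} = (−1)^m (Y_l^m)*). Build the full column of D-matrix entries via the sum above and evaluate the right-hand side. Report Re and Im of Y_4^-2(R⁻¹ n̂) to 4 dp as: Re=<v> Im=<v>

Re=-0.0971 Im=-0.0373

Need the full column D^4_{m',-2} for m'=−4..4 at α=3.5416, β=1.1998, γ=3.4403.
cos(β/2)=0.825392, sin(β/2)=0.564560
d^4_{-4,-2}: single k=2 term ⇒ +0.533287;  D = -0.312737+0.431961i
d^4_{-3,-2}: k∈[1..2] ⇒ +0.551310 -0.773779 = -0.222469;  D = -0.049990+0.216779i
d^4_{-2,-2}: k∈[0..2] ⇒ +0.215418 -1.209381 +0.707250 = -0.286713;  D = -0.049458-0.282415i
d^4_{-1,-2}: k∈[0..2] ⇒ -0.625127 +1.462305 -0.456085 = +0.381092;  D = -0.206731-0.320146i
d^4_{0,-2}: k∈[0..2] ⇒ +0.956100 -1.192810 +0.209268 = -0.027443;  D = -0.022690-0.015437i
d^4_{1,-2}: k∈[0..2] ⇒ -0.974870 +0.684128 -0.064013 = -0.354755;  D = +0.347865+0.069577i
d^4_{2,-2}: k∈[0..2] ⇒ +0.707250 -0.264705 +0.010320 = +0.452865;  D = +0.443602-0.091124i
d^4_{3,-2}: k∈[0..1] ⇒ -0.362007 +0.056454 = -0.305553;  D = +0.251733-0.173185i
d^4_{4,-2}: single k=0 term ⇒ +0.116724;  D = +0.062809-0.098384i
Y_4^{m'}(θ=1.3105,φ=4.7109) and Σ D·Y over m':
  (-0.3127+0.4320i)·(+0.3858+0.0023i)  (-0.0500+0.2168i)·(+0.0013-0.2907i)  (-0.0495-0.2824i)·(+0.1675+0.0005i)  (-0.2067-0.3201i)·(+0.0004-0.2984i)  (-0.0227-0.0154i)·(+0.1234+0.0000i)  (+0.3479+0.0696i)·(-0.0004-0.2984i)  (+0.4436-0.0911i)·(+0.1675-0.0005i)  (+0.2517-0.1732i)·(-0.0013-0.2907i)  (+0.0628-0.0984i)·(+0.3858-0.0023i)
Y_4^-2(R⁻¹ n̂) = -0.097064-0.037308i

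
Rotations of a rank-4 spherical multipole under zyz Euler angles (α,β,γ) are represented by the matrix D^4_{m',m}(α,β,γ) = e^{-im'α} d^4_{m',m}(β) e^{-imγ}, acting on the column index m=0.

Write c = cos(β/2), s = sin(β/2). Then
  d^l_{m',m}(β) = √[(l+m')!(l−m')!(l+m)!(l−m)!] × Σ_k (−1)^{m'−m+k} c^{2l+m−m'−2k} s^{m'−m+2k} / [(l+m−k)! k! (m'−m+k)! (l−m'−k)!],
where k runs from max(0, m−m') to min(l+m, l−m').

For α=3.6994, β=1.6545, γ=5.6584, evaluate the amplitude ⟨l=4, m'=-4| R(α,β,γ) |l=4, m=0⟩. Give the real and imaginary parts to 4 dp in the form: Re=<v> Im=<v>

Re=-0.3163 Im=0.4072

D^4_{-4,0}(3.6994,1.6545,5.6584) = e^{-i·-4·3.6994}·d^4_{-4,0}(1.6545)·e^{-i·0·5.6584}. Compute d first:
Half-angle: c=0.676903, s=0.736073. N=√(1·40320·24·24)=4819.161753
k: max(0,(0)−(-4))=4 … min(4+(0),4−(-4))=4
  k=4: (−1)^0·4819.1618/(576)·0.6769^4·0.7361^4 = +0.515628
d^4_{-4,0}(1.6545) = +0.515628
Phases: e^{-i·(-4)·3.6994}=-0.613459+0.789727i, e^{-i·(0)·5.6584}=+1.000000+0.000000i ⇒ D=-0.316316+0.407205i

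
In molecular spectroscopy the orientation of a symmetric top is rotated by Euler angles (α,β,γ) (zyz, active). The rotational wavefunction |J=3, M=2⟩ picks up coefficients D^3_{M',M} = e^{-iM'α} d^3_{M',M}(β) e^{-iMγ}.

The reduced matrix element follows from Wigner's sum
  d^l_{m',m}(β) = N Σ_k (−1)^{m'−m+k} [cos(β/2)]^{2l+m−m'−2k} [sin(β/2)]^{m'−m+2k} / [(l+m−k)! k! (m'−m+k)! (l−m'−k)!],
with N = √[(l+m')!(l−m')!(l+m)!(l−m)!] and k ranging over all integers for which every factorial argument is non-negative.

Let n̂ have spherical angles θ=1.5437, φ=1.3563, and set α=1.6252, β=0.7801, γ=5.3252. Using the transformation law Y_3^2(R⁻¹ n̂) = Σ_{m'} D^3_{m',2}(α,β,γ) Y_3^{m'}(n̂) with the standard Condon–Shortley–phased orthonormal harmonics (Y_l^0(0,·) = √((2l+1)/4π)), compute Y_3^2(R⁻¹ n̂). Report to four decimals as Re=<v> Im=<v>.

Need the full column D^3_{m',2} for m'=−3..3 at α=1.6252, β=0.7801, γ=5.3252.
cos(β/2)=0.924890, sin(β/2)=0.380235
d^3_{-3,2}: single k=5 term ⇒ +0.018006;  D = +0.015729+0.008765i
d^3_{-2,2}: k∈[4..5] ⇒ +0.089404 -0.003022 = +0.086382;  D = +0.037883-0.077632i
d^3_{-1,2}: k∈[3..4] ⇒ +0.275078 -0.023246 = +0.251832;  D = -0.231994-0.097970i
d^3_{0,2}: k∈[2..3] ⇒ +0.579461 -0.097937 = +0.481524;  D = -0.162929+0.453122i
d^3_{1,2}: k∈[1..2] ⇒ +0.813771 -0.275078 = +0.538693;  D = +0.516081+0.154438i
d^3_{2,2}: k∈[0..1] ⇒ +0.625951 -0.528973 = +0.096978;  D = +0.022710-0.094282i
d^3_{3,2}: single k=0 term ⇒ -0.630344;  D = +0.619938+0.114068i
Y_3^{m'}(θ=1.5437,φ=1.3563) and Σ D·Y over m':
  (+0.0157+0.0088i)·(-0.2501+0.3334i)  (+0.0379-0.0776i)·(-0.0252-0.0115i)  (-0.2320-0.0980i)·(-0.0685+0.3145i)  (-0.1629+0.4531i)·(-0.0303+0.0000i)  (+0.5161+0.1544i)·(+0.0685+0.3145i)  (+0.0227-0.0943i)·(-0.0252+0.0115i)  (+0.6199+0.1141i)·(+0.2501+0.3334i)
Y_3^2(R⁻¹ n̂) = +0.147227+0.335334i

Re=0.1472 Im=0.3353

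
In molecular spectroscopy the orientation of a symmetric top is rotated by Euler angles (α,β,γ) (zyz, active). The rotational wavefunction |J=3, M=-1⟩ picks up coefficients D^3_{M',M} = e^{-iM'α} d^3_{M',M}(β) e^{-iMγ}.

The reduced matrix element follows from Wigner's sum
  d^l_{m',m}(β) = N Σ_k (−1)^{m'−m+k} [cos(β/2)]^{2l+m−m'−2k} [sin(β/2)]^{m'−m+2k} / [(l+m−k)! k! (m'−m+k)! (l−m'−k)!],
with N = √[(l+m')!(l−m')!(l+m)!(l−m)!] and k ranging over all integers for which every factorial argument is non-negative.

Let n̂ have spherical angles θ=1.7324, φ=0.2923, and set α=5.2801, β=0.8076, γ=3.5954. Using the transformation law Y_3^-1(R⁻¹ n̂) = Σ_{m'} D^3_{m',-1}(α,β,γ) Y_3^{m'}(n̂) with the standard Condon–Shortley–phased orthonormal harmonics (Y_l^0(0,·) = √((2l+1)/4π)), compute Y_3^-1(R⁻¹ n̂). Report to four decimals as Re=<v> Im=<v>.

Need the full column D^3_{m',-1} for m'=−3..3 at α=5.2801, β=0.8076, γ=3.5954.
cos(β/2)=0.919575, sin(β/2)=0.392916
d^3_{-3,-1}: single k=2 term ⇒ +0.427555;  D = +0.356187+0.236503i
d^3_{-2,-1}: k∈[1..2] ⇒ +0.817022 -0.298324 = +0.518698;  D = -0.009561+0.518610i
d^3_{-1,-1}: k∈[0..2] ⇒ +0.604675 -0.883154 +0.120927 = -0.157552;  D = +0.134377-0.082254i
d^3_{0,-1}: k∈[0..2] ⇒ -0.895003 +0.490197 -0.029831 = -0.434638;  D = +0.390646+0.190541i
d^3_{1,-1}: k∈[0..2] ⇒ +0.662365 -0.161236 +0.003680 = +0.504809;  D = -0.057375-0.501538i
d^3_{2,-1}: k∈[0..1] ⇒ -0.298324 +0.027232 = -0.271092;  D = -0.210518+0.170801i
d^3_{3,-1}: single k=0 term ⇒ +0.078058;  D = +0.074059+0.024663i
Y_3^{m'}(θ=1.7324,φ=0.2923) and Σ D·Y over m':
  (+0.3562+0.2365i)·(+0.2565-0.3084i)  (-0.0096+0.5186i)·(-0.1336+0.0884i)  (+0.1344-0.0823i)·(-0.2659+0.0800i)  (+0.3906+0.1905i)·(+0.1724+0.0000i)  (-0.0574-0.5015i)·(+0.2659+0.0800i)  (-0.2105+0.1708i)·(-0.1336-0.0884i)  (+0.0741+0.0247i)·(-0.2565-0.3084i)
Y_3^-1(R⁻¹ n̂) = +0.214621-0.225144i

Re=0.2146 Im=-0.2251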